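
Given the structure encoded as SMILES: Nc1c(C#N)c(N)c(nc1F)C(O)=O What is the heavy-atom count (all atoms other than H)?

Every atom symbol written in the SMILES (organic subset) is one heavy atom; implicit H are not written.
Heavy atoms by element → C:7, F:1, N:4, O:2.
Total: 14.

14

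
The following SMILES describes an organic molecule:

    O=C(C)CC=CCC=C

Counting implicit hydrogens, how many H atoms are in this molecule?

Walk through each heavy atom and fill implicit hydrogens from standard valence (C 4, N 3, O 2, S 2, halogen 1):
  atom 1: O, bond orders sum to 2 (valence 2) → 0 H
  atom 2: C, bond orders sum to 4 (valence 4) → 0 H
  atom 3: C, bond orders sum to 1 (valence 4) → 3 H
  atom 4: C, bond orders sum to 2 (valence 4) → 2 H
  atom 5: C, bond orders sum to 3 (valence 4) → 1 H
  atom 6: C, bond orders sum to 3 (valence 4) → 1 H
  atom 7: C, bond orders sum to 2 (valence 4) → 2 H
  atom 8: C, bond orders sum to 3 (valence 4) → 1 H
  atom 9: C, bond orders sum to 2 (valence 4) → 2 H
Total hydrogens: 12.

12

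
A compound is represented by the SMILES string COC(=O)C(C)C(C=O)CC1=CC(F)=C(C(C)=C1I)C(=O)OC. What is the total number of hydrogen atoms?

Walk through each heavy atom and fill implicit hydrogens from standard valence (C 4, N 3, O 2, S 2, halogen 1):
  atom 1: C, bond orders sum to 1 (valence 4) → 3 H
  atom 2: O, bond orders sum to 2 (valence 2) → 0 H
  atom 3: C, bond orders sum to 4 (valence 4) → 0 H
  atom 4: O, bond orders sum to 2 (valence 2) → 0 H
  atom 5: C, bond orders sum to 3 (valence 4) → 1 H
  atom 6: C, bond orders sum to 1 (valence 4) → 3 H
  atom 7: C, bond orders sum to 3 (valence 4) → 1 H
  atom 8: C, bond orders sum to 3 (valence 4) → 1 H
  atom 9: O, bond orders sum to 2 (valence 2) → 0 H
  atom 10: C, bond orders sum to 2 (valence 4) → 2 H
  atom 11: C, bond orders sum to 4 (valence 4) → 0 H
  atom 12: C, bond orders sum to 3 (valence 4) → 1 H
  atom 13: C, bond orders sum to 4 (valence 4) → 0 H
  atom 14: F (halogen, monovalent) → 0 H
  atom 15: C, bond orders sum to 4 (valence 4) → 0 H
  atom 16: C, bond orders sum to 4 (valence 4) → 0 H
  atom 17: C, bond orders sum to 1 (valence 4) → 3 H
  atom 18: C, bond orders sum to 4 (valence 4) → 0 H
  atom 19: I (halogen, monovalent) → 0 H
  atom 20: C, bond orders sum to 4 (valence 4) → 0 H
  atom 21: O, bond orders sum to 2 (valence 2) → 0 H
  atom 22: O, bond orders sum to 2 (valence 2) → 0 H
  atom 23: C, bond orders sum to 1 (valence 4) → 3 H
Total hydrogens: 18.

18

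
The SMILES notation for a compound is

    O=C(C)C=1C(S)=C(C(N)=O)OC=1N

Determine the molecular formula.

C7H8N2O3S

Walk through each heavy atom and fill implicit hydrogens from standard valence (C 4, N 3, O 2, S 2, halogen 1):
  atom 1: O, bond orders sum to 2 (valence 2) → 0 H
  atom 2: C, bond orders sum to 4 (valence 4) → 0 H
  atom 3: C, bond orders sum to 1 (valence 4) → 3 H
  atom 4: C, bond orders sum to 4 (valence 4) → 0 H
  atom 5: C, bond orders sum to 4 (valence 4) → 0 H
  atom 6: S, bond orders sum to 1 (valence 2) → 1 H
  atom 7: C, bond orders sum to 4 (valence 4) → 0 H
  atom 8: C, bond orders sum to 4 (valence 4) → 0 H
  atom 9: N, bond orders sum to 1 (valence 3) → 2 H
  atom 10: O, bond orders sum to 2 (valence 2) → 0 H
  atom 11: O, bond orders sum to 2 (valence 2) → 0 H
  atom 12: C, bond orders sum to 4 (valence 4) → 0 H
  atom 13: N, bond orders sum to 1 (valence 3) → 2 H
Totals → C:7, H:8, N:2, O:3, S:1.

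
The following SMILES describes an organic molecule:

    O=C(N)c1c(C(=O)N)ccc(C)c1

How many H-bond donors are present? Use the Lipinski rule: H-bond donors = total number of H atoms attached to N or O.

4

Donors: find every N or O and count the H atoms it carries.
  atom 1 (O): bond orders sum to 2 → 0 H
  atom 3 (N): bond orders sum to 1 → 2 H
  atom 7 (O): bond orders sum to 2 → 0 H
  atom 8 (N): bond orders sum to 1 → 2 H
Lipinski HBD = 4.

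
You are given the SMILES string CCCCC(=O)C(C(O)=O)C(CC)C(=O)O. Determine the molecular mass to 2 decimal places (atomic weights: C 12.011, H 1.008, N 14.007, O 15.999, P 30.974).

First, the molecular formula is C11H18O5 (counting implicit H from valence).
  C: 11 × 12.011 = 132.121
  H: 18 × 1.008 = 18.144
  O: 5 × 15.999 = 79.995
Sum: 11×12.011 + 18×1.008 + 5×15.999 = 230.260 → 230.26 g/mol.

230.26 g/mol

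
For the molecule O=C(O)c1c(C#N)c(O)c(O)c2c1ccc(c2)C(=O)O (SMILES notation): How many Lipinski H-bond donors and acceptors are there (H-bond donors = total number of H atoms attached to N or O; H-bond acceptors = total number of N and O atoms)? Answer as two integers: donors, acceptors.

4, 7

Donors: find every N or O and count the H atoms it carries.
  atom 1 (O): bond orders sum to 2 → 0 H
  atom 3 (O): bond orders sum to 1 → 1 H
  atom 7 (N): bond orders sum to 3 → 0 H
  atom 9 (O): bond orders sum to 1 → 1 H
  atom 11 (O): bond orders sum to 1 → 1 H
  atom 19 (O): bond orders sum to 2 → 0 H
  atom 20 (O): bond orders sum to 1 → 1 H
Lipinski HBD = 4.
Acceptors: N atoms = 1, O atoms = 6 → HBA = 7.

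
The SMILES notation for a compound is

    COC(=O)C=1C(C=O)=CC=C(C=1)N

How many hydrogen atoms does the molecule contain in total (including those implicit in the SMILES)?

Walk through each heavy atom and fill implicit hydrogens from standard valence (C 4, N 3, O 2, S 2, halogen 1):
  atom 1: C, bond orders sum to 1 (valence 4) → 3 H
  atom 2: O, bond orders sum to 2 (valence 2) → 0 H
  atom 3: C, bond orders sum to 4 (valence 4) → 0 H
  atom 4: O, bond orders sum to 2 (valence 2) → 0 H
  atom 5: C, bond orders sum to 4 (valence 4) → 0 H
  atom 6: C, bond orders sum to 4 (valence 4) → 0 H
  atom 7: C, bond orders sum to 3 (valence 4) → 1 H
  atom 8: O, bond orders sum to 2 (valence 2) → 0 H
  atom 9: C, bond orders sum to 3 (valence 4) → 1 H
  atom 10: C, bond orders sum to 3 (valence 4) → 1 H
  atom 11: C, bond orders sum to 4 (valence 4) → 0 H
  atom 12: C, bond orders sum to 3 (valence 4) → 1 H
  atom 13: N, bond orders sum to 1 (valence 3) → 2 H
Total hydrogens: 9.

9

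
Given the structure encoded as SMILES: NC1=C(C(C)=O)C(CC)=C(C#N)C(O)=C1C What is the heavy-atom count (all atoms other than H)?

Every atom symbol written in the SMILES (organic subset) is one heavy atom; implicit H are not written.
Heavy atoms by element → C:12, N:2, O:2.
Total: 16.

16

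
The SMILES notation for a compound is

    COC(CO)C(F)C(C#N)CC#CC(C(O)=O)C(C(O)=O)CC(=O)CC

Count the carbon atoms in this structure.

Count every carbon token in the SMILES (each C, including those in ring-closure positions and inside branches).
Carbon count: 17.

17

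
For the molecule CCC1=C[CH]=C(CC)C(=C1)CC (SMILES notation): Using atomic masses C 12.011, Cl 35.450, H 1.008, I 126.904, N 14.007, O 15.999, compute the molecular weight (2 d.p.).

162.28 g/mol

First, the molecular formula is C12H18 (counting implicit H from valence).
  C: 12 × 12.011 = 144.132
  H: 18 × 1.008 = 18.144
Sum: 12×12.011 + 18×1.008 = 162.276 → 162.28 g/mol.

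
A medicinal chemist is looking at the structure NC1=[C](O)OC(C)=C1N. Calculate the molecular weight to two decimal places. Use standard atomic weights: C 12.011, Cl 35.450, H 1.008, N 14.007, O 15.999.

128.13 g/mol

First, the molecular formula is C5H8N2O2 (counting implicit H from valence).
  C: 5 × 12.011 = 60.055
  H: 8 × 1.008 = 8.064
  N: 2 × 14.007 = 28.014
  O: 2 × 15.999 = 31.998
Sum: 5×12.011 + 8×1.008 + 2×14.007 + 2×15.999 = 128.131 → 128.13 g/mol.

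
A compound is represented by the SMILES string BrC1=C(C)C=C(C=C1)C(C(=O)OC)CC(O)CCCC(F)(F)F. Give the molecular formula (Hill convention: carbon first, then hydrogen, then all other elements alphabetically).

Walk through each heavy atom and fill implicit hydrogens from standard valence (C 4, N 3, O 2, S 2, halogen 1):
  atom 1: Br (halogen, monovalent) → 0 H
  atom 2: C, bond orders sum to 4 (valence 4) → 0 H
  atom 3: C, bond orders sum to 4 (valence 4) → 0 H
  atom 4: C, bond orders sum to 1 (valence 4) → 3 H
  atom 5: C, bond orders sum to 3 (valence 4) → 1 H
  atom 6: C, bond orders sum to 4 (valence 4) → 0 H
  atom 7: C, bond orders sum to 3 (valence 4) → 1 H
  atom 8: C, bond orders sum to 3 (valence 4) → 1 H
  atom 9: C, bond orders sum to 3 (valence 4) → 1 H
  atom 10: C, bond orders sum to 4 (valence 4) → 0 H
  atom 11: O, bond orders sum to 2 (valence 2) → 0 H
  atom 12: O, bond orders sum to 2 (valence 2) → 0 H
  atom 13: C, bond orders sum to 1 (valence 4) → 3 H
  atom 14: C, bond orders sum to 2 (valence 4) → 2 H
  atom 15: C, bond orders sum to 3 (valence 4) → 1 H
  atom 16: O, bond orders sum to 1 (valence 2) → 1 H
  atom 17: C, bond orders sum to 2 (valence 4) → 2 H
  atom 18: C, bond orders sum to 2 (valence 4) → 2 H
  atom 19: C, bond orders sum to 2 (valence 4) → 2 H
  atom 20: C, bond orders sum to 4 (valence 4) → 0 H
  atom 21: F (halogen, monovalent) → 0 H
  atom 22: F (halogen, monovalent) → 0 H
  atom 23: F (halogen, monovalent) → 0 H
Totals → C:16, H:20, Br:1, F:3, O:3.
In Hill order: C16H20BrF3O3.

C16H20BrF3O3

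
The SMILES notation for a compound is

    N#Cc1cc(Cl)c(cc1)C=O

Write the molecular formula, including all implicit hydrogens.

Walk through each heavy atom and fill implicit hydrogens from standard valence (C 4, N 3, O 2, S 2, halogen 1); for lowercase aromatic atoms, an aromatic c carries 1 H when it has two neighbours and 0 H with three, and aromatic n carries 0 H:
  atom 1: N, bond orders sum to 3 (valence 3) → 0 H
  atom 2: C, bond orders sum to 4 (valence 4) → 0 H
  atom 3: aromatic c, 3 neighbours → 0 H
  atom 4: aromatic c, 2 neighbours → 1 H
  atom 5: aromatic c, 3 neighbours → 0 H
  atom 6: Cl (halogen, monovalent) → 0 H
  atom 7: aromatic c, 3 neighbours → 0 H
  atom 8: aromatic c, 2 neighbours → 1 H
  atom 9: aromatic c, 2 neighbours → 1 H
  atom 10: C, bond orders sum to 3 (valence 4) → 1 H
  atom 11: O, bond orders sum to 2 (valence 2) → 0 H
Totals → C:8, H:4, Cl:1, N:1, O:1.

C8H4ClNO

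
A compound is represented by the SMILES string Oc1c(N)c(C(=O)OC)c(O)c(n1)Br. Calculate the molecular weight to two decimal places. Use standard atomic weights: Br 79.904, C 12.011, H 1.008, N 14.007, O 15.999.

263.05 g/mol

First, the molecular formula is C7H7BrN2O4 (counting implicit H from valence).
  Br: 1 × 79.904 = 79.904
  C: 7 × 12.011 = 84.077
  H: 7 × 1.008 = 7.056
  N: 2 × 14.007 = 28.014
  O: 4 × 15.999 = 63.996
Sum: 1×79.904 + 7×12.011 + 7×1.008 + 2×14.007 + 4×15.999 = 263.047 → 263.05 g/mol.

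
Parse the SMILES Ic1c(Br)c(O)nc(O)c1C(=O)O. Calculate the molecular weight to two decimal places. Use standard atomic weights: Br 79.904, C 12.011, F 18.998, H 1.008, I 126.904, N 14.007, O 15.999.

359.90 g/mol

First, the molecular formula is C6H3BrINO4 (counting implicit H from valence).
  Br: 1 × 79.904 = 79.904
  C: 6 × 12.011 = 72.066
  H: 3 × 1.008 = 3.024
  I: 1 × 126.904 = 126.904
  N: 1 × 14.007 = 14.007
  O: 4 × 15.999 = 63.996
Sum: 1×79.904 + 6×12.011 + 3×1.008 + 1×126.904 + 1×14.007 + 4×15.999 = 359.901 → 359.90 g/mol.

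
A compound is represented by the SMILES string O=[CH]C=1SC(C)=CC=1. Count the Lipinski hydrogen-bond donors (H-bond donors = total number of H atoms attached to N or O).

Donors: find every N or O and count the H atoms it carries.
  atom 1 (O): bond orders sum to 2 → 0 H
Lipinski HBD = 0.

0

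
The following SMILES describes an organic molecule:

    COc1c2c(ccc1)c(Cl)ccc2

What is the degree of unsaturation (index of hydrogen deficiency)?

Molecular formula: C11H9ClO.
DoU = (2C + 2 + N − H − X) / 2, where X is the halogen count and O/S are ignored.
    = (2·11 + 2 + 0 − 9 − 1) / 2 = 14 / 2 = 7.

7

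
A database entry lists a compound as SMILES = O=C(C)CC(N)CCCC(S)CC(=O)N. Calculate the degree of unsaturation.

Degree of unsaturation = (number of rings) + (number of π bonds).
Ring closures in the SMILES: 0.
π bonds: 2 double bonds (each 1 DoU) → 2 DoU from unsaturation.
Total DoU = 0 + 2 = 2.

2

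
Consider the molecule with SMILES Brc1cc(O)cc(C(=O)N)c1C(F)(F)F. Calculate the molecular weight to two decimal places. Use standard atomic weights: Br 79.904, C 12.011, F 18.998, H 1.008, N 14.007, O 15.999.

284.03 g/mol

First, the molecular formula is C8H5BrF3NO2 (counting implicit H from valence).
  Br: 1 × 79.904 = 79.904
  C: 8 × 12.011 = 96.088
  F: 3 × 18.998 = 56.994
  H: 5 × 1.008 = 5.040
  N: 1 × 14.007 = 14.007
  O: 2 × 15.999 = 31.998
Sum: 1×79.904 + 8×12.011 + 3×18.998 + 5×1.008 + 1×14.007 + 2×15.999 = 284.031 → 284.03 g/mol.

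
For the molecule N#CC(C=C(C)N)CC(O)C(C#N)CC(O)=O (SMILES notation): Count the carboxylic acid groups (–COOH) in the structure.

1

The carboxylic acid motif appears at heavy-atom position 15 in the SMILES.
Other groups present: 1 alkene, 1 hydroxyl, 2 nitrile, 1 primary amine.
Carboxylic acid count: 1.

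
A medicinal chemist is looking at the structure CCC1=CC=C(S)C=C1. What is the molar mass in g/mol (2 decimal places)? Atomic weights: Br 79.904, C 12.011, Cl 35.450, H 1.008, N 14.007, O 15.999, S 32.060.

138.23 g/mol

First, the molecular formula is C8H10S (counting implicit H from valence).
  C: 8 × 12.011 = 96.088
  H: 10 × 1.008 = 10.080
  S: 1 × 32.060 = 32.060
Sum: 8×12.011 + 10×1.008 + 1×32.060 = 138.228 → 138.23 g/mol.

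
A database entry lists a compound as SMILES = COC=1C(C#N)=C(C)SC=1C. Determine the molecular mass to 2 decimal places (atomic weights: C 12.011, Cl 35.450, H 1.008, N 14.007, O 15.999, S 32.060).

167.23 g/mol

First, the molecular formula is C8H9NOS (counting implicit H from valence).
  C: 8 × 12.011 = 96.088
  H: 9 × 1.008 = 9.072
  N: 1 × 14.007 = 14.007
  O: 1 × 15.999 = 15.999
  S: 1 × 32.060 = 32.060
Sum: 8×12.011 + 9×1.008 + 1×14.007 + 1×15.999 + 1×32.060 = 167.226 → 167.23 g/mol.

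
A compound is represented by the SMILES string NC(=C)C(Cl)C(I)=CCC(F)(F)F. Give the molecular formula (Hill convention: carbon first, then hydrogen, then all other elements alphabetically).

Walk through each heavy atom and fill implicit hydrogens from standard valence (C 4, N 3, O 2, S 2, halogen 1):
  atom 1: N, bond orders sum to 1 (valence 3) → 2 H
  atom 2: C, bond orders sum to 4 (valence 4) → 0 H
  atom 3: C, bond orders sum to 2 (valence 4) → 2 H
  atom 4: C, bond orders sum to 3 (valence 4) → 1 H
  atom 5: Cl (halogen, monovalent) → 0 H
  atom 6: C, bond orders sum to 4 (valence 4) → 0 H
  atom 7: I (halogen, monovalent) → 0 H
  atom 8: C, bond orders sum to 3 (valence 4) → 1 H
  atom 9: C, bond orders sum to 2 (valence 4) → 2 H
  atom 10: C, bond orders sum to 4 (valence 4) → 0 H
  atom 11: F (halogen, monovalent) → 0 H
  atom 12: F (halogen, monovalent) → 0 H
  atom 13: F (halogen, monovalent) → 0 H
Totals → C:7, H:8, Cl:1, F:3, I:1, N:1.
In Hill order: C7H8ClF3IN.

C7H8ClF3IN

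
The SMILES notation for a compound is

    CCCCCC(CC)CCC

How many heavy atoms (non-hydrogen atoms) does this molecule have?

11

Every atom symbol written in the SMILES (organic subset) is one heavy atom; implicit H are not written.
Heavy atoms by element → C:11.
Total: 11.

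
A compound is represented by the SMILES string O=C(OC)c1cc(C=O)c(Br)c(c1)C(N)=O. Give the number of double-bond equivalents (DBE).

Molecular formula: C10H8BrNO4.
DoU = (2C + 2 + N − H − X) / 2, where X is the halogen count and O/S are ignored.
    = (2·10 + 2 + 1 − 8 − 1) / 2 = 14 / 2 = 7.

7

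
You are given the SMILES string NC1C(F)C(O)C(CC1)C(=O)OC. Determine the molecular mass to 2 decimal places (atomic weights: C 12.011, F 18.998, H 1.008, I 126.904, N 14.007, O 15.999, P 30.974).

191.20 g/mol

First, the molecular formula is C8H14FNO3 (counting implicit H from valence).
  C: 8 × 12.011 = 96.088
  F: 1 × 18.998 = 18.998
  H: 14 × 1.008 = 14.112
  N: 1 × 14.007 = 14.007
  O: 3 × 15.999 = 47.997
Sum: 8×12.011 + 1×18.998 + 14×1.008 + 1×14.007 + 3×15.999 = 191.202 → 191.20 g/mol.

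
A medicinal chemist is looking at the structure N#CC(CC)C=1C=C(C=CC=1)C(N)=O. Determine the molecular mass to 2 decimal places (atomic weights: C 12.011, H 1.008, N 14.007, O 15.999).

188.23 g/mol

First, the molecular formula is C11H12N2O (counting implicit H from valence).
  C: 11 × 12.011 = 132.121
  H: 12 × 1.008 = 12.096
  N: 2 × 14.007 = 28.014
  O: 1 × 15.999 = 15.999
Sum: 11×12.011 + 12×1.008 + 2×14.007 + 1×15.999 = 188.230 → 188.23 g/mol.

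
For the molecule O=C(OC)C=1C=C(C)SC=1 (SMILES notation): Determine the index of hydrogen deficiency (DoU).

Degree of unsaturation = (number of rings) + (number of π bonds).
Ring closures in the SMILES: 1.
π bonds: 3 double bonds (each 1 DoU) → 3 DoU from unsaturation.
Total DoU = 1 + 3 = 4.

4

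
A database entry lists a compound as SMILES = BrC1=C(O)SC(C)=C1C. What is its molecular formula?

C6H7BrOS

Walk through each heavy atom and fill implicit hydrogens from standard valence (C 4, N 3, O 2, S 2, halogen 1):
  atom 1: Br (halogen, monovalent) → 0 H
  atom 2: C, bond orders sum to 4 (valence 4) → 0 H
  atom 3: C, bond orders sum to 4 (valence 4) → 0 H
  atom 4: O, bond orders sum to 1 (valence 2) → 1 H
  atom 5: S, bond orders sum to 2 (valence 2) → 0 H
  atom 6: C, bond orders sum to 4 (valence 4) → 0 H
  atom 7: C, bond orders sum to 1 (valence 4) → 3 H
  atom 8: C, bond orders sum to 4 (valence 4) → 0 H
  atom 9: C, bond orders sum to 1 (valence 4) → 3 H
Totals → C:6, H:7, Br:1, O:1, S:1.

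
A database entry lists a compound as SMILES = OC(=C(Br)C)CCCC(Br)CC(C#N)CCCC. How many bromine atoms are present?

2

Scan the SMILES for Br atoms (remember two-letter symbols like Cl and Br are single atoms).
Bromine count: 2.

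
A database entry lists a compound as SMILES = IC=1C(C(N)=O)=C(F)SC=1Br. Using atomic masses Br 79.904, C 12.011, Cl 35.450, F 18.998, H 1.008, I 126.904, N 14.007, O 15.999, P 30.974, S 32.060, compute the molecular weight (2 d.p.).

349.94 g/mol

First, the molecular formula is C5H2BrFINOS (counting implicit H from valence).
  Br: 1 × 79.904 = 79.904
  C: 5 × 12.011 = 60.055
  F: 1 × 18.998 = 18.998
  H: 2 × 1.008 = 2.016
  I: 1 × 126.904 = 126.904
  N: 1 × 14.007 = 14.007
  O: 1 × 15.999 = 15.999
  S: 1 × 32.060 = 32.060
Sum: 1×79.904 + 5×12.011 + 1×18.998 + 2×1.008 + 1×126.904 + 1×14.007 + 1×15.999 + 1×32.060 = 349.943 → 349.94 g/mol.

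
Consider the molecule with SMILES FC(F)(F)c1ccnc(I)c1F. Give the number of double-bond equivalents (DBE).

4

Molecular formula: C6H2F4IN.
DoU = (2C + 2 + N − H − X) / 2, where X is the halogen count and O/S are ignored.
    = (2·6 + 2 + 1 − 2 − 5) / 2 = 8 / 2 = 4.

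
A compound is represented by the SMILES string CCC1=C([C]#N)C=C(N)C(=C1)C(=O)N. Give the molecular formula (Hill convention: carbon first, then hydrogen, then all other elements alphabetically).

Walk through each heavy atom and fill implicit hydrogens from standard valence (C 4, N 3, O 2, S 2, halogen 1):
  atom 1: C, bond orders sum to 1 (valence 4) → 3 H
  atom 2: C, bond orders sum to 2 (valence 4) → 2 H
  atom 3: C, bond orders sum to 4 (valence 4) → 0 H
  atom 4: C, bond orders sum to 4 (valence 4) → 0 H
  atom 5: C with explicit H count 0
  atom 6: N, bond orders sum to 3 (valence 3) → 0 H
  atom 7: C, bond orders sum to 3 (valence 4) → 1 H
  atom 8: C, bond orders sum to 4 (valence 4) → 0 H
  atom 9: N, bond orders sum to 1 (valence 3) → 2 H
  atom 10: C, bond orders sum to 4 (valence 4) → 0 H
  atom 11: C, bond orders sum to 3 (valence 4) → 1 H
  atom 12: C, bond orders sum to 4 (valence 4) → 0 H
  atom 13: O, bond orders sum to 2 (valence 2) → 0 H
  atom 14: N, bond orders sum to 1 (valence 3) → 2 H
Totals → C:10, H:11, N:3, O:1.

C10H11N3O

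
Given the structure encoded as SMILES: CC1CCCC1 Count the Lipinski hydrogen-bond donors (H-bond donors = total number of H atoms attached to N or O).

Donors: find every N or O and count the H atoms it carries.
  (no N or O atoms present)
Lipinski HBD = 0.

0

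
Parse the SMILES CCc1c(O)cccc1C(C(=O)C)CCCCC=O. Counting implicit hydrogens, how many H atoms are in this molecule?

Walk through each heavy atom and fill implicit hydrogens from standard valence (C 4, N 3, O 2, S 2, halogen 1); for lowercase aromatic atoms, an aromatic c carries 1 H when it has two neighbours and 0 H with three, and aromatic n carries 0 H:
  atom 1: C, bond orders sum to 1 (valence 4) → 3 H
  atom 2: C, bond orders sum to 2 (valence 4) → 2 H
  atom 3: aromatic c, 3 neighbours → 0 H
  atom 4: aromatic c, 3 neighbours → 0 H
  atom 5: O, bond orders sum to 1 (valence 2) → 1 H
  atom 6: aromatic c, 2 neighbours → 1 H
  atom 7: aromatic c, 2 neighbours → 1 H
  atom 8: aromatic c, 2 neighbours → 1 H
  atom 9: aromatic c, 3 neighbours → 0 H
  atom 10: C, bond orders sum to 3 (valence 4) → 1 H
  atom 11: C, bond orders sum to 4 (valence 4) → 0 H
  atom 12: O, bond orders sum to 2 (valence 2) → 0 H
  atom 13: C, bond orders sum to 1 (valence 4) → 3 H
  atom 14: C, bond orders sum to 2 (valence 4) → 2 H
  atom 15: C, bond orders sum to 2 (valence 4) → 2 H
  atom 16: C, bond orders sum to 2 (valence 4) → 2 H
  atom 17: C, bond orders sum to 2 (valence 4) → 2 H
  atom 18: C, bond orders sum to 3 (valence 4) → 1 H
  atom 19: O, bond orders sum to 2 (valence 2) → 0 H
Total hydrogens: 22.

22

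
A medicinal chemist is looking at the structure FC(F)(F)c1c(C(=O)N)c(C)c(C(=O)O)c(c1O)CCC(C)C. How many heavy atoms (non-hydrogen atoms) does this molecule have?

23

Every atom symbol written in the SMILES (organic subset) is one heavy atom; implicit H are not written.
Heavy atoms by element → C:15, F:3, N:1, O:4.
Total: 23.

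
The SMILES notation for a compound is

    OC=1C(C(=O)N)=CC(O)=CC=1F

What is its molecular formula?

Walk through each heavy atom and fill implicit hydrogens from standard valence (C 4, N 3, O 2, S 2, halogen 1):
  atom 1: O, bond orders sum to 1 (valence 2) → 1 H
  atom 2: C, bond orders sum to 4 (valence 4) → 0 H
  atom 3: C, bond orders sum to 4 (valence 4) → 0 H
  atom 4: C, bond orders sum to 4 (valence 4) → 0 H
  atom 5: O, bond orders sum to 2 (valence 2) → 0 H
  atom 6: N, bond orders sum to 1 (valence 3) → 2 H
  atom 7: C, bond orders sum to 3 (valence 4) → 1 H
  atom 8: C, bond orders sum to 4 (valence 4) → 0 H
  atom 9: O, bond orders sum to 1 (valence 2) → 1 H
  atom 10: C, bond orders sum to 3 (valence 4) → 1 H
  atom 11: C, bond orders sum to 4 (valence 4) → 0 H
  atom 12: F (halogen, monovalent) → 0 H
Totals → C:7, H:6, F:1, N:1, O:3.

C7H6FNO3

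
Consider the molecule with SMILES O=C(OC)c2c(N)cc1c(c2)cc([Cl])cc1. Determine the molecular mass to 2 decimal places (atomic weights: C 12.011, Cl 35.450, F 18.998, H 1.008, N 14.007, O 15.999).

First, the molecular formula is C12H10ClNO2 (counting implicit H from valence).
  C: 12 × 12.011 = 144.132
  Cl: 1 × 35.450 = 35.450
  H: 10 × 1.008 = 10.080
  N: 1 × 14.007 = 14.007
  O: 2 × 15.999 = 31.998
Sum: 12×12.011 + 1×35.450 + 10×1.008 + 1×14.007 + 2×15.999 = 235.667 → 235.67 g/mol.

235.67 g/mol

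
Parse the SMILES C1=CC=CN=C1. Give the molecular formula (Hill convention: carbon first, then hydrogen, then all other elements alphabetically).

Walk through each heavy atom and fill implicit hydrogens from standard valence (C 4, N 3, O 2, S 2, halogen 1):
  atom 1: C, bond orders sum to 3 (valence 4) → 1 H
  atom 2: C, bond orders sum to 3 (valence 4) → 1 H
  atom 3: C, bond orders sum to 3 (valence 4) → 1 H
  atom 4: C, bond orders sum to 3 (valence 4) → 1 H
  atom 5: N, bond orders sum to 3 (valence 3) → 0 H
  atom 6: C, bond orders sum to 3 (valence 4) → 1 H
Totals → C:5, H:5, N:1.
In Hill order: C5H5N.

C5H5N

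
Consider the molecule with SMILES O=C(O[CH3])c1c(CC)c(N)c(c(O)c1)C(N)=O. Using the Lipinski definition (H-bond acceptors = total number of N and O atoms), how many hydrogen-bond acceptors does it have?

6

N atoms: 2; O atoms: 4.
Lipinski HBA = 2 + 4 = 6.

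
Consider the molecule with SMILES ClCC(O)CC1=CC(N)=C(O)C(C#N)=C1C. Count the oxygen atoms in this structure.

2

Scan the SMILES for O atoms (remember two-letter symbols like Cl and Br are single atoms).
Oxygen count: 2.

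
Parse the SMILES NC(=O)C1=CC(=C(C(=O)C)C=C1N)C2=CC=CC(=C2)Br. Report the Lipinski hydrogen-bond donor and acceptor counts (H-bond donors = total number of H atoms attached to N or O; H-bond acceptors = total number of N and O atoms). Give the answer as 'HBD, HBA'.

4, 4

Donors: find every N or O and count the H atoms it carries.
  atom 1 (N): bond orders sum to 1 → 2 H
  atom 3 (O): bond orders sum to 2 → 0 H
  atom 9 (O): bond orders sum to 2 → 0 H
  atom 13 (N): bond orders sum to 1 → 2 H
Lipinski HBD = 4.
Acceptors: N atoms = 2, O atoms = 2 → HBA = 4.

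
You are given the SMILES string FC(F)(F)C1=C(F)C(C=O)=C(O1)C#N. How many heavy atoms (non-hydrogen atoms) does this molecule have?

14

Every atom symbol written in the SMILES (organic subset) is one heavy atom; implicit H are not written.
Heavy atoms by element → C:7, F:4, N:1, O:2.
Total: 14.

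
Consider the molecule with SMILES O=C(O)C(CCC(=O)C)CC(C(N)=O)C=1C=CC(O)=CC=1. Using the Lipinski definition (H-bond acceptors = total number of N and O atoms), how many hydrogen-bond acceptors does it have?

6

N atoms: 1; O atoms: 5.
Lipinski HBA = 1 + 5 = 6.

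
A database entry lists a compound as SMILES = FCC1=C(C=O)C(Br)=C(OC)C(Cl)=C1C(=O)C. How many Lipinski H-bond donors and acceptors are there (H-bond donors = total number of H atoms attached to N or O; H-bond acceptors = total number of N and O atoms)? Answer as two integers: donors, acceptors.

Donors: find every N or O and count the H atoms it carries.
  atom 6 (O): bond orders sum to 2 → 0 H
  atom 10 (O): bond orders sum to 2 → 0 H
  atom 16 (O): bond orders sum to 2 → 0 H
Lipinski HBD = 0.
Acceptors: N atoms = 0, O atoms = 3 → HBA = 3.

0, 3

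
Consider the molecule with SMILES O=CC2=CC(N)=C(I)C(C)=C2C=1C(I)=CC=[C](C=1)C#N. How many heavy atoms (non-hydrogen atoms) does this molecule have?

Every atom symbol written in the SMILES (organic subset) is one heavy atom; implicit H are not written.
Heavy atoms by element → C:15, I:2, N:2, O:1.
Total: 20.

20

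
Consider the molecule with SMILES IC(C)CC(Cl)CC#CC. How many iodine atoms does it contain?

1

Scan the SMILES for I atoms (remember two-letter symbols like Cl and Br are single atoms).
Iodine count: 1.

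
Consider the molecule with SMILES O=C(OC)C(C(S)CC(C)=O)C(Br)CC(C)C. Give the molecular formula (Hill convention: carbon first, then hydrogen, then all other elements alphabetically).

C12H21BrO3S

Walk through each heavy atom and fill implicit hydrogens from standard valence (C 4, N 3, O 2, S 2, halogen 1):
  atom 1: O, bond orders sum to 2 (valence 2) → 0 H
  atom 2: C, bond orders sum to 4 (valence 4) → 0 H
  atom 3: O, bond orders sum to 2 (valence 2) → 0 H
  atom 4: C, bond orders sum to 1 (valence 4) → 3 H
  atom 5: C, bond orders sum to 3 (valence 4) → 1 H
  atom 6: C, bond orders sum to 3 (valence 4) → 1 H
  atom 7: S, bond orders sum to 1 (valence 2) → 1 H
  atom 8: C, bond orders sum to 2 (valence 4) → 2 H
  atom 9: C, bond orders sum to 4 (valence 4) → 0 H
  atom 10: C, bond orders sum to 1 (valence 4) → 3 H
  atom 11: O, bond orders sum to 2 (valence 2) → 0 H
  atom 12: C, bond orders sum to 3 (valence 4) → 1 H
  atom 13: Br (halogen, monovalent) → 0 H
  atom 14: C, bond orders sum to 2 (valence 4) → 2 H
  atom 15: C, bond orders sum to 3 (valence 4) → 1 H
  atom 16: C, bond orders sum to 1 (valence 4) → 3 H
  atom 17: C, bond orders sum to 1 (valence 4) → 3 H
Totals → C:12, H:21, Br:1, O:3, S:1.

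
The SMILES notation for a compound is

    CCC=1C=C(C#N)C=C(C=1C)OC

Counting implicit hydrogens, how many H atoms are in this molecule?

Walk through each heavy atom and fill implicit hydrogens from standard valence (C 4, N 3, O 2, S 2, halogen 1):
  atom 1: C, bond orders sum to 1 (valence 4) → 3 H
  atom 2: C, bond orders sum to 2 (valence 4) → 2 H
  atom 3: C, bond orders sum to 4 (valence 4) → 0 H
  atom 4: C, bond orders sum to 3 (valence 4) → 1 H
  atom 5: C, bond orders sum to 4 (valence 4) → 0 H
  atom 6: C, bond orders sum to 4 (valence 4) → 0 H
  atom 7: N, bond orders sum to 3 (valence 3) → 0 H
  atom 8: C, bond orders sum to 3 (valence 4) → 1 H
  atom 9: C, bond orders sum to 4 (valence 4) → 0 H
  atom 10: C, bond orders sum to 4 (valence 4) → 0 H
  atom 11: C, bond orders sum to 1 (valence 4) → 3 H
  atom 12: O, bond orders sum to 2 (valence 2) → 0 H
  atom 13: C, bond orders sum to 1 (valence 4) → 3 H
Total hydrogens: 13.

13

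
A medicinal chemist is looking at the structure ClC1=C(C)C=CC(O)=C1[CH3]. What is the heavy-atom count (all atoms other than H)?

10

Every atom symbol written in the SMILES (organic subset) is one heavy atom; implicit H are not written.
Heavy atoms by element → C:8, Cl:1, O:1.
Total: 10.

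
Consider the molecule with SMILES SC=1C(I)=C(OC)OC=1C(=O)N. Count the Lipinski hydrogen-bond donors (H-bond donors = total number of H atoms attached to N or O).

Donors: find every N or O and count the H atoms it carries.
  atom 6 (O): bond orders sum to 2 → 0 H
  atom 8 (O): bond orders sum to 2 → 0 H
  atom 11 (O): bond orders sum to 2 → 0 H
  atom 12 (N): bond orders sum to 1 → 2 H
Lipinski HBD = 2.

2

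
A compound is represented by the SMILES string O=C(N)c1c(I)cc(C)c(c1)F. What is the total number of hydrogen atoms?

Walk through each heavy atom and fill implicit hydrogens from standard valence (C 4, N 3, O 2, S 2, halogen 1); for lowercase aromatic atoms, an aromatic c carries 1 H when it has two neighbours and 0 H with three, and aromatic n carries 0 H:
  atom 1: O, bond orders sum to 2 (valence 2) → 0 H
  atom 2: C, bond orders sum to 4 (valence 4) → 0 H
  atom 3: N, bond orders sum to 1 (valence 3) → 2 H
  atom 4: aromatic c, 3 neighbours → 0 H
  atom 5: aromatic c, 3 neighbours → 0 H
  atom 6: I (halogen, monovalent) → 0 H
  atom 7: aromatic c, 2 neighbours → 1 H
  atom 8: aromatic c, 3 neighbours → 0 H
  atom 9: C, bond orders sum to 1 (valence 4) → 3 H
  atom 10: aromatic c, 3 neighbours → 0 H
  atom 11: aromatic c, 2 neighbours → 1 H
  atom 12: F (halogen, monovalent) → 0 H
Total hydrogens: 7.

7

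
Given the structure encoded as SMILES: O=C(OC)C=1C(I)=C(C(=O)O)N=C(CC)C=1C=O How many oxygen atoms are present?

Scan the SMILES for O atoms (remember two-letter symbols like Cl and Br are single atoms).
Oxygen count: 5.

5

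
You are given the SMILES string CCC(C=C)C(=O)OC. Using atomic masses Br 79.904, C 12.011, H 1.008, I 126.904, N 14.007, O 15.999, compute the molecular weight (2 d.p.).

128.17 g/mol

First, the molecular formula is C7H12O2 (counting implicit H from valence).
  C: 7 × 12.011 = 84.077
  H: 12 × 1.008 = 12.096
  O: 2 × 15.999 = 31.998
Sum: 7×12.011 + 12×1.008 + 2×15.999 = 128.171 → 128.17 g/mol.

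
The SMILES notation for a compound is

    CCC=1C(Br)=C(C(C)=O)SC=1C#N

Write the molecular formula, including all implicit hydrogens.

Walk through each heavy atom and fill implicit hydrogens from standard valence (C 4, N 3, O 2, S 2, halogen 1):
  atom 1: C, bond orders sum to 1 (valence 4) → 3 H
  atom 2: C, bond orders sum to 2 (valence 4) → 2 H
  atom 3: C, bond orders sum to 4 (valence 4) → 0 H
  atom 4: C, bond orders sum to 4 (valence 4) → 0 H
  atom 5: Br (halogen, monovalent) → 0 H
  atom 6: C, bond orders sum to 4 (valence 4) → 0 H
  atom 7: C, bond orders sum to 4 (valence 4) → 0 H
  atom 8: C, bond orders sum to 1 (valence 4) → 3 H
  atom 9: O, bond orders sum to 2 (valence 2) → 0 H
  atom 10: S, bond orders sum to 2 (valence 2) → 0 H
  atom 11: C, bond orders sum to 4 (valence 4) → 0 H
  atom 12: C, bond orders sum to 4 (valence 4) → 0 H
  atom 13: N, bond orders sum to 3 (valence 3) → 0 H
Totals → C:9, H:8, Br:1, N:1, O:1, S:1.

C9H8BrNOS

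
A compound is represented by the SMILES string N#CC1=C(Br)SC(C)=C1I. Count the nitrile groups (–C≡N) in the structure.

The nitrile motif appears at heavy-atom position 2 in the SMILES.
Nitrile count: 1.

1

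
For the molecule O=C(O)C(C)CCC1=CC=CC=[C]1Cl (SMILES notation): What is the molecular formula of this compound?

C11H13ClO2

Walk through each heavy atom and fill implicit hydrogens from standard valence (C 4, N 3, O 2, S 2, halogen 1):
  atom 1: O, bond orders sum to 2 (valence 2) → 0 H
  atom 2: C, bond orders sum to 4 (valence 4) → 0 H
  atom 3: O, bond orders sum to 1 (valence 2) → 1 H
  atom 4: C, bond orders sum to 3 (valence 4) → 1 H
  atom 5: C, bond orders sum to 1 (valence 4) → 3 H
  atom 6: C, bond orders sum to 2 (valence 4) → 2 H
  atom 7: C, bond orders sum to 2 (valence 4) → 2 H
  atom 8: C, bond orders sum to 4 (valence 4) → 0 H
  atom 9: C, bond orders sum to 3 (valence 4) → 1 H
  atom 10: C, bond orders sum to 3 (valence 4) → 1 H
  atom 11: C, bond orders sum to 3 (valence 4) → 1 H
  atom 12: C, bond orders sum to 3 (valence 4) → 1 H
  atom 13: C with explicit H count 0
  atom 14: Cl (halogen, monovalent) → 0 H
Totals → C:11, H:13, Cl:1, O:2.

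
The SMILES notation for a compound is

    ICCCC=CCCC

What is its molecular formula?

C8H15I

Walk through each heavy atom and fill implicit hydrogens from standard valence (C 4, N 3, O 2, S 2, halogen 1):
  atom 1: I (halogen, monovalent) → 0 H
  atom 2: C, bond orders sum to 2 (valence 4) → 2 H
  atom 3: C, bond orders sum to 2 (valence 4) → 2 H
  atom 4: C, bond orders sum to 2 (valence 4) → 2 H
  atom 5: C, bond orders sum to 3 (valence 4) → 1 H
  atom 6: C, bond orders sum to 3 (valence 4) → 1 H
  atom 7: C, bond orders sum to 2 (valence 4) → 2 H
  atom 8: C, bond orders sum to 2 (valence 4) → 2 H
  atom 9: C, bond orders sum to 1 (valence 4) → 3 H
Totals → C:8, H:15, I:1.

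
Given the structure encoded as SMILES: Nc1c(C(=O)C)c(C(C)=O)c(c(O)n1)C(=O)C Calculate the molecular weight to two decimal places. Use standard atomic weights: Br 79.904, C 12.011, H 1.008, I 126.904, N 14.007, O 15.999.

First, the molecular formula is C11H12N2O4 (counting implicit H from valence).
  C: 11 × 12.011 = 132.121
  H: 12 × 1.008 = 12.096
  N: 2 × 14.007 = 28.014
  O: 4 × 15.999 = 63.996
Sum: 11×12.011 + 12×1.008 + 2×14.007 + 4×15.999 = 236.227 → 236.23 g/mol.

236.23 g/mol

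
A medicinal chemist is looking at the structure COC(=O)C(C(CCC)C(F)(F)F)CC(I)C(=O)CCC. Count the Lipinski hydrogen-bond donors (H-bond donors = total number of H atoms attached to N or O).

0

Donors: find every N or O and count the H atoms it carries.
  atom 2 (O): bond orders sum to 2 → 0 H
  atom 4 (O): bond orders sum to 2 → 0 H
  atom 18 (O): bond orders sum to 2 → 0 H
Lipinski HBD = 0.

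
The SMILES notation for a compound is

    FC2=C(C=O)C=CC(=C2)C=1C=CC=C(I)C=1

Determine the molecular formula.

C13H8FIO

Walk through each heavy atom and fill implicit hydrogens from standard valence (C 4, N 3, O 2, S 2, halogen 1):
  atom 1: F (halogen, monovalent) → 0 H
  atom 2: C, bond orders sum to 4 (valence 4) → 0 H
  atom 3: C, bond orders sum to 4 (valence 4) → 0 H
  atom 4: C, bond orders sum to 3 (valence 4) → 1 H
  atom 5: O, bond orders sum to 2 (valence 2) → 0 H
  atom 6: C, bond orders sum to 3 (valence 4) → 1 H
  atom 7: C, bond orders sum to 3 (valence 4) → 1 H
  atom 8: C, bond orders sum to 4 (valence 4) → 0 H
  atom 9: C, bond orders sum to 3 (valence 4) → 1 H
  atom 10: C, bond orders sum to 4 (valence 4) → 0 H
  atom 11: C, bond orders sum to 3 (valence 4) → 1 H
  atom 12: C, bond orders sum to 3 (valence 4) → 1 H
  atom 13: C, bond orders sum to 3 (valence 4) → 1 H
  atom 14: C, bond orders sum to 4 (valence 4) → 0 H
  atom 15: I (halogen, monovalent) → 0 H
  atom 16: C, bond orders sum to 3 (valence 4) → 1 H
Totals → C:13, H:8, F:1, I:1, O:1.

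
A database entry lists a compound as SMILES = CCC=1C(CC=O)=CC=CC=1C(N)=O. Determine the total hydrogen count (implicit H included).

13

Walk through each heavy atom and fill implicit hydrogens from standard valence (C 4, N 3, O 2, S 2, halogen 1):
  atom 1: C, bond orders sum to 1 (valence 4) → 3 H
  atom 2: C, bond orders sum to 2 (valence 4) → 2 H
  atom 3: C, bond orders sum to 4 (valence 4) → 0 H
  atom 4: C, bond orders sum to 4 (valence 4) → 0 H
  atom 5: C, bond orders sum to 2 (valence 4) → 2 H
  atom 6: C, bond orders sum to 3 (valence 4) → 1 H
  atom 7: O, bond orders sum to 2 (valence 2) → 0 H
  atom 8: C, bond orders sum to 3 (valence 4) → 1 H
  atom 9: C, bond orders sum to 3 (valence 4) → 1 H
  atom 10: C, bond orders sum to 3 (valence 4) → 1 H
  atom 11: C, bond orders sum to 4 (valence 4) → 0 H
  atom 12: C, bond orders sum to 4 (valence 4) → 0 H
  atom 13: N, bond orders sum to 1 (valence 3) → 2 H
  atom 14: O, bond orders sum to 2 (valence 2) → 0 H
Total hydrogens: 13.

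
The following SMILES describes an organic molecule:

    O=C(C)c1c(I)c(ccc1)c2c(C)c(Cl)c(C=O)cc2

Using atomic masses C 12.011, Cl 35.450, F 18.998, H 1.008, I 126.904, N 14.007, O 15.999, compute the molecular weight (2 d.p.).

First, the molecular formula is C16H12ClIO2 (counting implicit H from valence).
  C: 16 × 12.011 = 192.176
  Cl: 1 × 35.450 = 35.450
  H: 12 × 1.008 = 12.096
  I: 1 × 126.904 = 126.904
  O: 2 × 15.999 = 31.998
Sum: 16×12.011 + 1×35.450 + 12×1.008 + 1×126.904 + 2×15.999 = 398.624 → 398.62 g/mol.

398.62 g/mol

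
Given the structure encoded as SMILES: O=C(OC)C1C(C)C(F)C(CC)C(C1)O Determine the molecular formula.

Walk through each heavy atom and fill implicit hydrogens from standard valence (C 4, N 3, O 2, S 2, halogen 1):
  atom 1: O, bond orders sum to 2 (valence 2) → 0 H
  atom 2: C, bond orders sum to 4 (valence 4) → 0 H
  atom 3: O, bond orders sum to 2 (valence 2) → 0 H
  atom 4: C, bond orders sum to 1 (valence 4) → 3 H
  atom 5: C, bond orders sum to 3 (valence 4) → 1 H
  atom 6: C, bond orders sum to 3 (valence 4) → 1 H
  atom 7: C, bond orders sum to 1 (valence 4) → 3 H
  atom 8: C, bond orders sum to 3 (valence 4) → 1 H
  atom 9: F (halogen, monovalent) → 0 H
  atom 10: C, bond orders sum to 3 (valence 4) → 1 H
  atom 11: C, bond orders sum to 2 (valence 4) → 2 H
  atom 12: C, bond orders sum to 1 (valence 4) → 3 H
  atom 13: C, bond orders sum to 3 (valence 4) → 1 H
  atom 14: C, bond orders sum to 2 (valence 4) → 2 H
  atom 15: O, bond orders sum to 1 (valence 2) → 1 H
Totals → C:11, H:19, F:1, O:3.
In Hill order: C11H19FO3.

C11H19FO3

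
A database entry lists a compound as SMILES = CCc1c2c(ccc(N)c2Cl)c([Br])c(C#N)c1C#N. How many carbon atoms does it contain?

14

Count every carbon token in the SMILES (each C, including those in ring-closure positions and inside branches).
Carbon count: 14.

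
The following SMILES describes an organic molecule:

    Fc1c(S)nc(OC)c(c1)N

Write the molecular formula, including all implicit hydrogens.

Walk through each heavy atom and fill implicit hydrogens from standard valence (C 4, N 3, O 2, S 2, halogen 1); for lowercase aromatic atoms, an aromatic c carries 1 H when it has two neighbours and 0 H with three, and aromatic n carries 0 H:
  atom 1: F (halogen, monovalent) → 0 H
  atom 2: aromatic c, 3 neighbours → 0 H
  atom 3: aromatic c, 3 neighbours → 0 H
  atom 4: S, bond orders sum to 1 (valence 2) → 1 H
  atom 5: aromatic n, 2 neighbours → 0 H
  atom 6: aromatic c, 3 neighbours → 0 H
  atom 7: O, bond orders sum to 2 (valence 2) → 0 H
  atom 8: C, bond orders sum to 1 (valence 4) → 3 H
  atom 9: aromatic c, 3 neighbours → 0 H
  atom 10: aromatic c, 2 neighbours → 1 H
  atom 11: N, bond orders sum to 1 (valence 3) → 2 H
Totals → C:6, H:7, F:1, N:2, O:1, S:1.
In Hill order: C6H7FN2OS.

C6H7FN2OS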